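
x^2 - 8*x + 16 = (x - 4)^2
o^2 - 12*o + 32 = (o - 8)*(o - 4)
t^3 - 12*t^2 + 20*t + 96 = (t - 8)*(t - 6)*(t + 2)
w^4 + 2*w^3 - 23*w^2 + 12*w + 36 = (w - 3)*(w - 2)*(w + 1)*(w + 6)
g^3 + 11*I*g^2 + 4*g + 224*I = (g - 4*I)*(g + 7*I)*(g + 8*I)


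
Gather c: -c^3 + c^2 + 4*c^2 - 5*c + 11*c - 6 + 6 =-c^3 + 5*c^2 + 6*c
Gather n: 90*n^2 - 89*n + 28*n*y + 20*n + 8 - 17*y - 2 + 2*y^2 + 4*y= 90*n^2 + n*(28*y - 69) + 2*y^2 - 13*y + 6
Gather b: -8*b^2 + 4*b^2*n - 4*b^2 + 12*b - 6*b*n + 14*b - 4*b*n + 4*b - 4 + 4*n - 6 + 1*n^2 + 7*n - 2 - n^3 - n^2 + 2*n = b^2*(4*n - 12) + b*(30 - 10*n) - n^3 + 13*n - 12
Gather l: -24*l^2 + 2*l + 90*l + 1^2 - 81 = -24*l^2 + 92*l - 80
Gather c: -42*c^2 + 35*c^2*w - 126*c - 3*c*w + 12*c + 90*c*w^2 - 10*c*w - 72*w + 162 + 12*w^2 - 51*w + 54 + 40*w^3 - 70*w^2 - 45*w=c^2*(35*w - 42) + c*(90*w^2 - 13*w - 114) + 40*w^3 - 58*w^2 - 168*w + 216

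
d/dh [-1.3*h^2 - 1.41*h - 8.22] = -2.6*h - 1.41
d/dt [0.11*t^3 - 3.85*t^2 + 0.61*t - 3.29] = 0.33*t^2 - 7.7*t + 0.61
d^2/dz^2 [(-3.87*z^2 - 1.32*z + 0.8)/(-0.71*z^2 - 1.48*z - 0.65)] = (1.77635683940025e-15*z^4 - 6.80236799999999*z^3 - 13.13571*z^2 - 8.69892*z - 2.03577)/(0.357911*z^6 + 2.238204*z^5 + 5.648547*z^4 + 7.339912*z^3 + 5.171205*z^2 + 1.8759*z + 0.274625)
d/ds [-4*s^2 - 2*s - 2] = -8*s - 2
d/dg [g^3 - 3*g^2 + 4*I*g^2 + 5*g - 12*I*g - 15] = 3*g^2 + g*(-6 + 8*I) + 5 - 12*I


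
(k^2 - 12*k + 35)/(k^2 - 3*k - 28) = (k - 5)/(k + 4)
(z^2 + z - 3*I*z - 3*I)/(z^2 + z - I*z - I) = (z - 3*I)/(z - I)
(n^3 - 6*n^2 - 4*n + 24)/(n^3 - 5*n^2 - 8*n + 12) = (n - 2)/(n - 1)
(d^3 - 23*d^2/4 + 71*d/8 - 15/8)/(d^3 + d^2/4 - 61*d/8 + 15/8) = (d - 3)/(d + 3)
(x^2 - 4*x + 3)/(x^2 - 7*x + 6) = (x - 3)/(x - 6)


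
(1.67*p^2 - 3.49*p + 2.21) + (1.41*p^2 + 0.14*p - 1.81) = 3.08*p^2 - 3.35*p + 0.4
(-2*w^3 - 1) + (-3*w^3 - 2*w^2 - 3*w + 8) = -5*w^3 - 2*w^2 - 3*w + 7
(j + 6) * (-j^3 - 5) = -j^4 - 6*j^3 - 5*j - 30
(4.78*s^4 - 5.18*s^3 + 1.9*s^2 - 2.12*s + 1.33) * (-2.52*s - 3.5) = -12.0456*s^5 - 3.6764*s^4 + 13.342*s^3 - 1.3076*s^2 + 4.0684*s - 4.655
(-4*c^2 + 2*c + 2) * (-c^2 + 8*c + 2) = 4*c^4 - 34*c^3 + 6*c^2 + 20*c + 4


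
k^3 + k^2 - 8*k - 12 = (k - 3)*(k + 2)^2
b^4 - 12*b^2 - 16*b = b*(b - 4)*(b + 2)^2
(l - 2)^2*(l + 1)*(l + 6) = l^4 + 3*l^3 - 18*l^2 + 4*l + 24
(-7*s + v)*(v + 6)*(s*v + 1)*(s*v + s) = -7*s^3*v^3 - 49*s^3*v^2 - 42*s^3*v + s^2*v^4 + 7*s^2*v^3 - s^2*v^2 - 49*s^2*v - 42*s^2 + s*v^3 + 7*s*v^2 + 6*s*v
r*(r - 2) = r^2 - 2*r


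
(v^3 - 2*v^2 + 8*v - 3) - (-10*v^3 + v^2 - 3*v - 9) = 11*v^3 - 3*v^2 + 11*v + 6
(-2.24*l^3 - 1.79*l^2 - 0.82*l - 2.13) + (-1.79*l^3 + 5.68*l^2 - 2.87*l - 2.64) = -4.03*l^3 + 3.89*l^2 - 3.69*l - 4.77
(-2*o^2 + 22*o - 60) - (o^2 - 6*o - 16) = -3*o^2 + 28*o - 44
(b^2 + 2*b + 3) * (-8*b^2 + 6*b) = -8*b^4 - 10*b^3 - 12*b^2 + 18*b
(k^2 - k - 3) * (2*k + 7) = 2*k^3 + 5*k^2 - 13*k - 21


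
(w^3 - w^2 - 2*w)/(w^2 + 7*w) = (w^2 - w - 2)/(w + 7)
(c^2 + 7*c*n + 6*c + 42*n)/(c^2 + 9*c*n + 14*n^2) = (c + 6)/(c + 2*n)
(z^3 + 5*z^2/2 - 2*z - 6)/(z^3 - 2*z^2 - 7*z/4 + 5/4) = 2*(2*z^3 + 5*z^2 - 4*z - 12)/(4*z^3 - 8*z^2 - 7*z + 5)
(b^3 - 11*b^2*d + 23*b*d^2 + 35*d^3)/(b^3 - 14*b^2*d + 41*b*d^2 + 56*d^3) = (b - 5*d)/(b - 8*d)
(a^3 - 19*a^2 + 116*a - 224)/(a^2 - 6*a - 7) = (a^2 - 12*a + 32)/(a + 1)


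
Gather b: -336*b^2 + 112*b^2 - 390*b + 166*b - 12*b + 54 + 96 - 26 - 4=-224*b^2 - 236*b + 120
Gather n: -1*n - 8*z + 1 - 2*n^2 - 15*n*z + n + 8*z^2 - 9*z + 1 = -2*n^2 - 15*n*z + 8*z^2 - 17*z + 2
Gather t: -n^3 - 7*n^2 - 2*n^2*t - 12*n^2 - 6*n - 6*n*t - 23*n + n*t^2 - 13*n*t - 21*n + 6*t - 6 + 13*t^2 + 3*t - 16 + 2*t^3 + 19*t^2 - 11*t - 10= -n^3 - 19*n^2 - 50*n + 2*t^3 + t^2*(n + 32) + t*(-2*n^2 - 19*n - 2) - 32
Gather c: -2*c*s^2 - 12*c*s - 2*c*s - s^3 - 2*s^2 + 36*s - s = c*(-2*s^2 - 14*s) - s^3 - 2*s^2 + 35*s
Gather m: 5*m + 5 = 5*m + 5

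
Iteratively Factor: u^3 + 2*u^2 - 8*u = (u)*(u^2 + 2*u - 8) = u*(u - 2)*(u + 4)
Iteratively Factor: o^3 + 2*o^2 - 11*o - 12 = (o + 1)*(o^2 + o - 12) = (o + 1)*(o + 4)*(o - 3)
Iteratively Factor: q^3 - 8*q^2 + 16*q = (q - 4)*(q^2 - 4*q) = (q - 4)^2*(q)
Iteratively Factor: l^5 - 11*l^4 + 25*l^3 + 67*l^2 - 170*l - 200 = (l + 2)*(l^4 - 13*l^3 + 51*l^2 - 35*l - 100) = (l + 1)*(l + 2)*(l^3 - 14*l^2 + 65*l - 100) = (l - 4)*(l + 1)*(l + 2)*(l^2 - 10*l + 25) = (l - 5)*(l - 4)*(l + 1)*(l + 2)*(l - 5)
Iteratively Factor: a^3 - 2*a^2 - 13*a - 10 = (a + 1)*(a^2 - 3*a - 10) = (a + 1)*(a + 2)*(a - 5)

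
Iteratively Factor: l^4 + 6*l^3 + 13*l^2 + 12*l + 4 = (l + 1)*(l^3 + 5*l^2 + 8*l + 4) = (l + 1)*(l + 2)*(l^2 + 3*l + 2) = (l + 1)^2*(l + 2)*(l + 2)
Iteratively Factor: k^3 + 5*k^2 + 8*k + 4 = (k + 2)*(k^2 + 3*k + 2) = (k + 2)^2*(k + 1)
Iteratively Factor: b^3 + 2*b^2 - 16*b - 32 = (b + 2)*(b^2 - 16) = (b + 2)*(b + 4)*(b - 4)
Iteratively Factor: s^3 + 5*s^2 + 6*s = (s + 3)*(s^2 + 2*s) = s*(s + 3)*(s + 2)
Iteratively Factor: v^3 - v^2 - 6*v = (v - 3)*(v^2 + 2*v) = (v - 3)*(v + 2)*(v)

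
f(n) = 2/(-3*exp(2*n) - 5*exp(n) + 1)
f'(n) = 2*(6*exp(2*n) + 5*exp(n))/(-3*exp(2*n) - 5*exp(n) + 1)^2 = (12*exp(n) + 10)*exp(n)/(3*exp(2*n) + 5*exp(n) - 1)^2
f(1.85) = -0.01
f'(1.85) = 0.02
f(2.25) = -0.01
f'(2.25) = 0.01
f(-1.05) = -1.79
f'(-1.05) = 3.98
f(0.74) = -0.09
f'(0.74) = 0.14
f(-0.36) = -0.51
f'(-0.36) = 0.82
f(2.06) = -0.01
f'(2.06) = 0.02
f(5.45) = -0.00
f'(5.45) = 0.00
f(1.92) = -0.01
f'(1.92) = 0.02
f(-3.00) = 2.69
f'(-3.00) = 0.95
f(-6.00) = 2.03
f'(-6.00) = 0.03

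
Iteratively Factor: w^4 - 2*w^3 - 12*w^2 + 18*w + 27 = (w + 3)*(w^3 - 5*w^2 + 3*w + 9) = (w - 3)*(w + 3)*(w^2 - 2*w - 3) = (w - 3)*(w + 1)*(w + 3)*(w - 3)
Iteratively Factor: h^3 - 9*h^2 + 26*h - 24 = (h - 4)*(h^2 - 5*h + 6) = (h - 4)*(h - 3)*(h - 2)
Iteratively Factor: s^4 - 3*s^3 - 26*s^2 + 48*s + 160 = (s + 4)*(s^3 - 7*s^2 + 2*s + 40) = (s - 5)*(s + 4)*(s^2 - 2*s - 8) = (s - 5)*(s + 2)*(s + 4)*(s - 4)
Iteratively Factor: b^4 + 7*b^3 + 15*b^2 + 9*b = (b + 3)*(b^3 + 4*b^2 + 3*b) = b*(b + 3)*(b^2 + 4*b + 3) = b*(b + 3)^2*(b + 1)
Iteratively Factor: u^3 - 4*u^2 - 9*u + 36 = (u - 3)*(u^2 - u - 12) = (u - 3)*(u + 3)*(u - 4)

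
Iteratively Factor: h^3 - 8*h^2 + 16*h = (h)*(h^2 - 8*h + 16) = h*(h - 4)*(h - 4)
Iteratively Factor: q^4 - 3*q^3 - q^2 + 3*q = (q - 3)*(q^3 - q) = q*(q - 3)*(q^2 - 1) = q*(q - 3)*(q + 1)*(q - 1)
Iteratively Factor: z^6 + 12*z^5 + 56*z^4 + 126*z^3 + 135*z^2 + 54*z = (z + 1)*(z^5 + 11*z^4 + 45*z^3 + 81*z^2 + 54*z) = z*(z + 1)*(z^4 + 11*z^3 + 45*z^2 + 81*z + 54) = z*(z + 1)*(z + 3)*(z^3 + 8*z^2 + 21*z + 18) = z*(z + 1)*(z + 3)^2*(z^2 + 5*z + 6) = z*(z + 1)*(z + 3)^3*(z + 2)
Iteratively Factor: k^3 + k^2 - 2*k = (k + 2)*(k^2 - k) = (k - 1)*(k + 2)*(k)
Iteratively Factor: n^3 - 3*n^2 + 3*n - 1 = (n - 1)*(n^2 - 2*n + 1) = (n - 1)^2*(n - 1)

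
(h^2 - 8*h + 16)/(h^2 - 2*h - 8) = (h - 4)/(h + 2)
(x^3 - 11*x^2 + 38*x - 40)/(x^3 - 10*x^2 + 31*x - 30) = (x - 4)/(x - 3)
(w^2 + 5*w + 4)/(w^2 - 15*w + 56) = (w^2 + 5*w + 4)/(w^2 - 15*w + 56)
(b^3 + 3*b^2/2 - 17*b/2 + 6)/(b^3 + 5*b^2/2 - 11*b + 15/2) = (b + 4)/(b + 5)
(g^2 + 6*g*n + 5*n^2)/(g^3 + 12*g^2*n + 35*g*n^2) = (g + n)/(g*(g + 7*n))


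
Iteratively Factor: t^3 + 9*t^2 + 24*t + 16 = (t + 4)*(t^2 + 5*t + 4) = (t + 1)*(t + 4)*(t + 4)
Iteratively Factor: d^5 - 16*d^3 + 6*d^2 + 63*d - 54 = (d - 3)*(d^4 + 3*d^3 - 7*d^2 - 15*d + 18) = (d - 3)*(d + 3)*(d^3 - 7*d + 6) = (d - 3)*(d + 3)^2*(d^2 - 3*d + 2) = (d - 3)*(d - 2)*(d + 3)^2*(d - 1)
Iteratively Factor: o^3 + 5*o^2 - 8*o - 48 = (o + 4)*(o^2 + o - 12) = (o - 3)*(o + 4)*(o + 4)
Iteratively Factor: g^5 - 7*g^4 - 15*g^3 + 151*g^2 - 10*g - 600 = (g - 3)*(g^4 - 4*g^3 - 27*g^2 + 70*g + 200) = (g - 3)*(g + 2)*(g^3 - 6*g^2 - 15*g + 100) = (g - 3)*(g + 2)*(g + 4)*(g^2 - 10*g + 25) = (g - 5)*(g - 3)*(g + 2)*(g + 4)*(g - 5)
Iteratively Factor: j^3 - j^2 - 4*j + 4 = (j - 1)*(j^2 - 4) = (j - 2)*(j - 1)*(j + 2)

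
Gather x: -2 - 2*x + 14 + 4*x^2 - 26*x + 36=4*x^2 - 28*x + 48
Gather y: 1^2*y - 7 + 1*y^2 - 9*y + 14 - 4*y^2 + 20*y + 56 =-3*y^2 + 12*y + 63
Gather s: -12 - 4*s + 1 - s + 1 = -5*s - 10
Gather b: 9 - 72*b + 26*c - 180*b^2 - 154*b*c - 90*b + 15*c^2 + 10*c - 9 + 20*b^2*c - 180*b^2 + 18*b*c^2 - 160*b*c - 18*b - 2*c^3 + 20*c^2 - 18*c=b^2*(20*c - 360) + b*(18*c^2 - 314*c - 180) - 2*c^3 + 35*c^2 + 18*c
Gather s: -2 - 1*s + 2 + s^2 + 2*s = s^2 + s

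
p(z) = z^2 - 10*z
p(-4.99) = 74.80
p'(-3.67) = -17.34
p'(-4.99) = -19.98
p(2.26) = -17.49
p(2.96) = -20.84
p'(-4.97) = -19.94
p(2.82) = -20.25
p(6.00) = -24.00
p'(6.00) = 2.00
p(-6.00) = 96.00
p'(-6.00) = -22.00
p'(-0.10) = -10.20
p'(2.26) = -5.48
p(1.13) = -10.02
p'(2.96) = -4.08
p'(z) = 2*z - 10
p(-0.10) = 1.01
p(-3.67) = 50.17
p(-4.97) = 74.40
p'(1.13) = -7.74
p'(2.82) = -4.36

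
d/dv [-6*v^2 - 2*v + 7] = -12*v - 2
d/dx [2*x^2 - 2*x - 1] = 4*x - 2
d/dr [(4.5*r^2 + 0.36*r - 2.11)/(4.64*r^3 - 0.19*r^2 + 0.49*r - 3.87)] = (-20.88*r^4 - 3.3408*r^3 + 31.6446*r^2 - 35.6318*r - 0.3593)/(21.5296*r^6 - 1.7632*r^5 + 4.5833*r^4 - 36.0998*r^3 + 1.7107*r^2 - 3.7926*r + 14.9769)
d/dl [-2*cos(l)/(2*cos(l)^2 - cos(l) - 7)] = 2*(2*sin(l)^2 - 9)*sin(l)/(cos(l) - cos(2*l) + 6)^2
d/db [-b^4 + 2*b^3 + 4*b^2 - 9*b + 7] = -4*b^3 + 6*b^2 + 8*b - 9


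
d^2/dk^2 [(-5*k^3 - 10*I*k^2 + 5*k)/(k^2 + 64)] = 10*(65*k^3 + 384*I*k^2 - 12480*k - 8192*I)/(k^6 + 192*k^4 + 12288*k^2 + 262144)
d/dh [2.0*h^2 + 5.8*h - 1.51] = 4.0*h + 5.8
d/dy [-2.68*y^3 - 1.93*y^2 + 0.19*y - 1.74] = -8.04*y^2 - 3.86*y + 0.19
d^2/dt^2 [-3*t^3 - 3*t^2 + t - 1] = -18*t - 6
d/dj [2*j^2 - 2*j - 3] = 4*j - 2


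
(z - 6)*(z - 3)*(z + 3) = z^3 - 6*z^2 - 9*z + 54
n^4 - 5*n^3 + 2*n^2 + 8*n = n*(n - 4)*(n - 2)*(n + 1)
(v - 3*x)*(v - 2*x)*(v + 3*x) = v^3 - 2*v^2*x - 9*v*x^2 + 18*x^3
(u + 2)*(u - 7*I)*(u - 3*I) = u^3 + 2*u^2 - 10*I*u^2 - 21*u - 20*I*u - 42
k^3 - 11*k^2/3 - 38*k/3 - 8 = (k - 6)*(k + 1)*(k + 4/3)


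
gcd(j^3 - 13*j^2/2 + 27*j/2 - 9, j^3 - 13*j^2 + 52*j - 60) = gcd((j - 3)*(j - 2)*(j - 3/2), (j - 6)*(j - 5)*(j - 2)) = j - 2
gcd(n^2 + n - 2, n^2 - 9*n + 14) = 1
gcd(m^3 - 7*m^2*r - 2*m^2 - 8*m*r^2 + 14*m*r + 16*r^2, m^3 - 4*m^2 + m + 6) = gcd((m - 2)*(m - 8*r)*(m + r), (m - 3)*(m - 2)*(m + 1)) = m - 2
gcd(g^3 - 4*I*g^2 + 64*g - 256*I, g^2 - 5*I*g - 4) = g - 4*I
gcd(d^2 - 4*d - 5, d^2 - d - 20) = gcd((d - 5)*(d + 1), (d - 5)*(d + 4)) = d - 5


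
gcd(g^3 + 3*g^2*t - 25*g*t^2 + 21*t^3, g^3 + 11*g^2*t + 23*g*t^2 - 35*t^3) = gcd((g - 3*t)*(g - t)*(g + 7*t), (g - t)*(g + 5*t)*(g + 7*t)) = -g^2 - 6*g*t + 7*t^2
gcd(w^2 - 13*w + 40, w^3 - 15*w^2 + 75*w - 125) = w - 5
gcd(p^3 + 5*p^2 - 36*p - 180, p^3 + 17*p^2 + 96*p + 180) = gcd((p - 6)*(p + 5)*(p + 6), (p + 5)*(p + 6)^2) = p^2 + 11*p + 30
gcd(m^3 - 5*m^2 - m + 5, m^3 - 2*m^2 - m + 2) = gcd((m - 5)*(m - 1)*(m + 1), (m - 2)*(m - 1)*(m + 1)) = m^2 - 1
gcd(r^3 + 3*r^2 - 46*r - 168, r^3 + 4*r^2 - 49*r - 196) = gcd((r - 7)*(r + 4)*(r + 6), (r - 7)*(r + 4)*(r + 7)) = r^2 - 3*r - 28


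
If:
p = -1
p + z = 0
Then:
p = -1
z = 1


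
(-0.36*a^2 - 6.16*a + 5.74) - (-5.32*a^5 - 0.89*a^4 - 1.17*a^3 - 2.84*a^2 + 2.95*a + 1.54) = 5.32*a^5 + 0.89*a^4 + 1.17*a^3 + 2.48*a^2 - 9.11*a + 4.2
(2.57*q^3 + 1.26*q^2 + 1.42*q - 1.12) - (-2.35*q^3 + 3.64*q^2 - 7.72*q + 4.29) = 4.92*q^3 - 2.38*q^2 + 9.14*q - 5.41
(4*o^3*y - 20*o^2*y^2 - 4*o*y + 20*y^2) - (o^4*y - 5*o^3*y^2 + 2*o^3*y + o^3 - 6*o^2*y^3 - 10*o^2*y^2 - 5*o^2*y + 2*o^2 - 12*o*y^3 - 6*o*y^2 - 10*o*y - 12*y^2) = -o^4*y + 5*o^3*y^2 + 2*o^3*y - o^3 + 6*o^2*y^3 - 10*o^2*y^2 + 5*o^2*y - 2*o^2 + 12*o*y^3 + 6*o*y^2 + 6*o*y + 32*y^2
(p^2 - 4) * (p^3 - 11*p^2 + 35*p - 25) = p^5 - 11*p^4 + 31*p^3 + 19*p^2 - 140*p + 100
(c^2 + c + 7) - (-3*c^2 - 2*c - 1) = 4*c^2 + 3*c + 8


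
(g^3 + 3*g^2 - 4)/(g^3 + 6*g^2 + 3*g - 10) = (g + 2)/(g + 5)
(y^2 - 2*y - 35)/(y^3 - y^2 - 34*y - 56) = (y + 5)/(y^2 + 6*y + 8)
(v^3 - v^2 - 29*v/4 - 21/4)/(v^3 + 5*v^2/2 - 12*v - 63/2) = (2*v^2 + 5*v + 3)/(2*(v^2 + 6*v + 9))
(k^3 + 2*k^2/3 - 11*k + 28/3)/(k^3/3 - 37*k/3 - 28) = (3*k^2 - 10*k + 7)/(k^2 - 4*k - 21)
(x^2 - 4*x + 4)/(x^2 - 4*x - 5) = (-x^2 + 4*x - 4)/(-x^2 + 4*x + 5)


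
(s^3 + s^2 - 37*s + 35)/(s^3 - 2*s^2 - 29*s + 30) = (s^2 + 2*s - 35)/(s^2 - s - 30)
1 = 1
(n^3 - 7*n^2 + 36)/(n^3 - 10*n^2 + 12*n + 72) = (n - 3)/(n - 6)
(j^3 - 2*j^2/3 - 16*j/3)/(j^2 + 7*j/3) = (3*j^2 - 2*j - 16)/(3*j + 7)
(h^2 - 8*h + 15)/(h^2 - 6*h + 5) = (h - 3)/(h - 1)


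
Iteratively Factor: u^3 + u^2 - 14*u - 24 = (u + 3)*(u^2 - 2*u - 8) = (u + 2)*(u + 3)*(u - 4)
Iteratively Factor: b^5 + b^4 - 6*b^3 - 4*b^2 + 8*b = (b - 1)*(b^4 + 2*b^3 - 4*b^2 - 8*b) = (b - 1)*(b + 2)*(b^3 - 4*b) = (b - 1)*(b + 2)^2*(b^2 - 2*b) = b*(b - 1)*(b + 2)^2*(b - 2)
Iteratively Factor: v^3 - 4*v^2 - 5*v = (v - 5)*(v^2 + v) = (v - 5)*(v + 1)*(v)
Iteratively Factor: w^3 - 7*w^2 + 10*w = (w)*(w^2 - 7*w + 10) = w*(w - 2)*(w - 5)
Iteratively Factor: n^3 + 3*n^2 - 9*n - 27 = (n + 3)*(n^2 - 9) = (n - 3)*(n + 3)*(n + 3)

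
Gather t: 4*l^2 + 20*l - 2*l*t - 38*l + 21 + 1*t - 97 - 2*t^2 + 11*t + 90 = 4*l^2 - 18*l - 2*t^2 + t*(12 - 2*l) + 14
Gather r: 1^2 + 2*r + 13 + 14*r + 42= 16*r + 56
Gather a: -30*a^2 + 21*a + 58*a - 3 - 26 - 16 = -30*a^2 + 79*a - 45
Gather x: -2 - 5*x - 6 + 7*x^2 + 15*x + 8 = 7*x^2 + 10*x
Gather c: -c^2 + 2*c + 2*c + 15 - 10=-c^2 + 4*c + 5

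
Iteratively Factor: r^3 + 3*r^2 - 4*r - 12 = (r + 2)*(r^2 + r - 6) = (r - 2)*(r + 2)*(r + 3)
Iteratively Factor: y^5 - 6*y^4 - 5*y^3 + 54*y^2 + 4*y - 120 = (y - 2)*(y^4 - 4*y^3 - 13*y^2 + 28*y + 60) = (y - 5)*(y - 2)*(y^3 + y^2 - 8*y - 12) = (y - 5)*(y - 2)*(y + 2)*(y^2 - y - 6) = (y - 5)*(y - 3)*(y - 2)*(y + 2)*(y + 2)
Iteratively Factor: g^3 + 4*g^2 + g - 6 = (g + 3)*(g^2 + g - 2) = (g + 2)*(g + 3)*(g - 1)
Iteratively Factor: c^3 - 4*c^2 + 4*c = (c - 2)*(c^2 - 2*c) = (c - 2)^2*(c)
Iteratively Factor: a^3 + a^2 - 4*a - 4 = (a + 1)*(a^2 - 4) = (a + 1)*(a + 2)*(a - 2)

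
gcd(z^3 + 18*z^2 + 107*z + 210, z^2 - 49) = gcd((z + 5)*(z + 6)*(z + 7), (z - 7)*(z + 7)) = z + 7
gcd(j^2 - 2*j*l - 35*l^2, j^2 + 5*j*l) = j + 5*l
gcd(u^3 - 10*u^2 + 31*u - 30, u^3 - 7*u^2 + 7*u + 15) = u^2 - 8*u + 15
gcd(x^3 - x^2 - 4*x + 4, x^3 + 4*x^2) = 1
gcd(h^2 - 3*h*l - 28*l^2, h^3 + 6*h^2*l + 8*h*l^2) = h + 4*l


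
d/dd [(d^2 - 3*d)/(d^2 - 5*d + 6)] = -2/(d^2 - 4*d + 4)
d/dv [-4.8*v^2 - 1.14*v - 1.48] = -9.6*v - 1.14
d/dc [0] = 0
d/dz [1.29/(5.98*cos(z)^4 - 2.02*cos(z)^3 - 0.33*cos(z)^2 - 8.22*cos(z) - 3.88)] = (30.8568*cos(z)^3 - 7.8174*cos(z)^2 - 0.8514*cos(z) - 10.6038)*sin(z)/(-5.98*cos(z)^4 + 2.02*cos(z)^3 + 0.33*cos(z)^2 + 8.22*cos(z) + 3.88)^2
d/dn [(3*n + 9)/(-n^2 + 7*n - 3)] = 3*(n^2 + 6*n - 24)/(n^4 - 14*n^3 + 55*n^2 - 42*n + 9)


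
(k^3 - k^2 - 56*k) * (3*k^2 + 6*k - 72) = 3*k^5 + 3*k^4 - 246*k^3 - 264*k^2 + 4032*k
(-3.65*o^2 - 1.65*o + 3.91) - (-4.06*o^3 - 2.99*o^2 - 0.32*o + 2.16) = 4.06*o^3 - 0.66*o^2 - 1.33*o + 1.75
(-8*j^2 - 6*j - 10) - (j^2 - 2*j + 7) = -9*j^2 - 4*j - 17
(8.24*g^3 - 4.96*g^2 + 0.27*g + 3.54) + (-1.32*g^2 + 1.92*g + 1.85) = 8.24*g^3 - 6.28*g^2 + 2.19*g + 5.39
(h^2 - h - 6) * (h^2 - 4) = h^4 - h^3 - 10*h^2 + 4*h + 24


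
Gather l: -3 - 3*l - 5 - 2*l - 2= -5*l - 10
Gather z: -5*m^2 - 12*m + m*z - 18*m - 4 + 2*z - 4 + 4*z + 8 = -5*m^2 - 30*m + z*(m + 6)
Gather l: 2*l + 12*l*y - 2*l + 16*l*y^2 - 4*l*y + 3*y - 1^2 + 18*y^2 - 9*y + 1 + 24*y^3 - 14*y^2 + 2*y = l*(16*y^2 + 8*y) + 24*y^3 + 4*y^2 - 4*y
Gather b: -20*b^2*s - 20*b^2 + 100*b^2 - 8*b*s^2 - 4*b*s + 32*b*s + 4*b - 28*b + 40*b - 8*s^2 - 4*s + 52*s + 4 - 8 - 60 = b^2*(80 - 20*s) + b*(-8*s^2 + 28*s + 16) - 8*s^2 + 48*s - 64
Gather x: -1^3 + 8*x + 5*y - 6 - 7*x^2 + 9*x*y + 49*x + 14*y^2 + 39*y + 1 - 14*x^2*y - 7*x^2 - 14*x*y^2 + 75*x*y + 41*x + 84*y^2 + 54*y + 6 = x^2*(-14*y - 14) + x*(-14*y^2 + 84*y + 98) + 98*y^2 + 98*y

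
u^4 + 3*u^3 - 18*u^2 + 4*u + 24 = (u - 2)^2*(u + 1)*(u + 6)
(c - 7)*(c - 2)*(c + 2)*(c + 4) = c^4 - 3*c^3 - 32*c^2 + 12*c + 112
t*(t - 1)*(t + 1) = t^3 - t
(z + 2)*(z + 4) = z^2 + 6*z + 8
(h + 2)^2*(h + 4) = h^3 + 8*h^2 + 20*h + 16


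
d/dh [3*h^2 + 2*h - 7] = 6*h + 2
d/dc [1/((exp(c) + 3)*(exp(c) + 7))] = 2*(-exp(c) - 5)*exp(c)/(exp(4*c) + 20*exp(3*c) + 142*exp(2*c) + 420*exp(c) + 441)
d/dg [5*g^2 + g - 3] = 10*g + 1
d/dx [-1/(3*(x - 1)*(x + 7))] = 2*(x + 3)/(3*(x - 1)^2*(x + 7)^2)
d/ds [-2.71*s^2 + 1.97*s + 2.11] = 1.97 - 5.42*s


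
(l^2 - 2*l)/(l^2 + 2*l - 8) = l/(l + 4)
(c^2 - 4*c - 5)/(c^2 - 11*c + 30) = (c + 1)/(c - 6)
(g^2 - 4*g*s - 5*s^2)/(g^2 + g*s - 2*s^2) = (g^2 - 4*g*s - 5*s^2)/(g^2 + g*s - 2*s^2)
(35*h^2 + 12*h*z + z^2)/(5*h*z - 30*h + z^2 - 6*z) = (7*h + z)/(z - 6)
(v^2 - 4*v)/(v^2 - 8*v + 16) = v/(v - 4)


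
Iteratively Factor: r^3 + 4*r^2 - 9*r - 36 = (r - 3)*(r^2 + 7*r + 12) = (r - 3)*(r + 3)*(r + 4)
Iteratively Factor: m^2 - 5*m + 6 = (m - 3)*(m - 2)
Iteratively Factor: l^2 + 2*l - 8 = (l - 2)*(l + 4)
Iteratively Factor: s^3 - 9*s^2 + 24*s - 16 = (s - 4)*(s^2 - 5*s + 4) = (s - 4)^2*(s - 1)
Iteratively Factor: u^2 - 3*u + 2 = (u - 1)*(u - 2)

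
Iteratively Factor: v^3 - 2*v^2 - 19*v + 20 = (v - 5)*(v^2 + 3*v - 4) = (v - 5)*(v - 1)*(v + 4)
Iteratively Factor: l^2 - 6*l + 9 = (l - 3)*(l - 3)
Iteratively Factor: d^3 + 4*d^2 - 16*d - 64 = (d + 4)*(d^2 - 16) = (d + 4)^2*(d - 4)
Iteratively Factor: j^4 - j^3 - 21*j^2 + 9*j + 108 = (j - 4)*(j^3 + 3*j^2 - 9*j - 27) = (j - 4)*(j - 3)*(j^2 + 6*j + 9) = (j - 4)*(j - 3)*(j + 3)*(j + 3)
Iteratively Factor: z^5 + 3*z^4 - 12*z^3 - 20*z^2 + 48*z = (z)*(z^4 + 3*z^3 - 12*z^2 - 20*z + 48) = z*(z + 3)*(z^3 - 12*z + 16) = z*(z - 2)*(z + 3)*(z^2 + 2*z - 8) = z*(z - 2)^2*(z + 3)*(z + 4)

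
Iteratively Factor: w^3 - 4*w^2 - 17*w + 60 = (w + 4)*(w^2 - 8*w + 15) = (w - 5)*(w + 4)*(w - 3)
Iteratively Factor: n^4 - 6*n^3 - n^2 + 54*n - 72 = (n - 2)*(n^3 - 4*n^2 - 9*n + 36) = (n - 2)*(n + 3)*(n^2 - 7*n + 12) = (n - 3)*(n - 2)*(n + 3)*(n - 4)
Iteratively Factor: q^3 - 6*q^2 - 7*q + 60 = (q + 3)*(q^2 - 9*q + 20) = (q - 5)*(q + 3)*(q - 4)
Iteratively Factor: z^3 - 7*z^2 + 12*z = (z - 4)*(z^2 - 3*z) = (z - 4)*(z - 3)*(z)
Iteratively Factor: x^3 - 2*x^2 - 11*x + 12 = (x + 3)*(x^2 - 5*x + 4) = (x - 1)*(x + 3)*(x - 4)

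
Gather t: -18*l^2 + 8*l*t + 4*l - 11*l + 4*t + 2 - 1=-18*l^2 - 7*l + t*(8*l + 4) + 1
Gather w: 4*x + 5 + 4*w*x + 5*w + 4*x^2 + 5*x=w*(4*x + 5) + 4*x^2 + 9*x + 5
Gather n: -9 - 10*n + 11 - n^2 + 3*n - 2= -n^2 - 7*n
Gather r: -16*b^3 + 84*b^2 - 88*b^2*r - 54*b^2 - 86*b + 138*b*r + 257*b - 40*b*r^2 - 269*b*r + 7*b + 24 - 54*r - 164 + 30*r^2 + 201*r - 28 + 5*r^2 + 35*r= -16*b^3 + 30*b^2 + 178*b + r^2*(35 - 40*b) + r*(-88*b^2 - 131*b + 182) - 168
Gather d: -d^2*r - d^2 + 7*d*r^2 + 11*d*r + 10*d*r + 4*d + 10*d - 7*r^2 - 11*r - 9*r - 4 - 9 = d^2*(-r - 1) + d*(7*r^2 + 21*r + 14) - 7*r^2 - 20*r - 13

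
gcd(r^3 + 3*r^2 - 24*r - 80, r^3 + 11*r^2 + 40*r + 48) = r^2 + 8*r + 16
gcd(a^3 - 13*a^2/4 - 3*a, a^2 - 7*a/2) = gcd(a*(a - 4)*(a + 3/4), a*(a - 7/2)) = a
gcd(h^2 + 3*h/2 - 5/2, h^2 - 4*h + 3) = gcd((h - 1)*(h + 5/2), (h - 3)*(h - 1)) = h - 1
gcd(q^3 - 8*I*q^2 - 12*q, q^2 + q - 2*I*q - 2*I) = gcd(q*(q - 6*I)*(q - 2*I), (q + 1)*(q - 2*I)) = q - 2*I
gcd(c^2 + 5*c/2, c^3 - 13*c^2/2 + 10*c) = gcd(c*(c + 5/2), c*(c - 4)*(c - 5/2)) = c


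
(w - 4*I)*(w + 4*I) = w^2 + 16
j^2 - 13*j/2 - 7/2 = (j - 7)*(j + 1/2)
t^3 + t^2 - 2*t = t*(t - 1)*(t + 2)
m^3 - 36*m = m*(m - 6)*(m + 6)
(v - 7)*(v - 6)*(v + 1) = v^3 - 12*v^2 + 29*v + 42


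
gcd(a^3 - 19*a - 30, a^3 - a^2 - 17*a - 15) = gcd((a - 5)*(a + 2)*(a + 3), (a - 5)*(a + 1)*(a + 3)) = a^2 - 2*a - 15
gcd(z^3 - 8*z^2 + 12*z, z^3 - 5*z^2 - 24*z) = z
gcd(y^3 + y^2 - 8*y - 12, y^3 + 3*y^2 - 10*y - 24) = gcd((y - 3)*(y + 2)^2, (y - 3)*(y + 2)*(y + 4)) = y^2 - y - 6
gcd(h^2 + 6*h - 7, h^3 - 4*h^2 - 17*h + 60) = 1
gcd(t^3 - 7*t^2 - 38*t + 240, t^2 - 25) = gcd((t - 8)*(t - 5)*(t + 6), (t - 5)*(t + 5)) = t - 5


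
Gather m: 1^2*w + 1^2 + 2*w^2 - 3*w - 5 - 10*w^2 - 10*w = -8*w^2 - 12*w - 4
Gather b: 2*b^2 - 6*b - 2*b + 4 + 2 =2*b^2 - 8*b + 6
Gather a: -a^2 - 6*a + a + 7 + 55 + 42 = -a^2 - 5*a + 104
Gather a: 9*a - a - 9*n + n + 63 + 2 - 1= 8*a - 8*n + 64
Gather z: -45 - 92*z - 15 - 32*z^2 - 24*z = -32*z^2 - 116*z - 60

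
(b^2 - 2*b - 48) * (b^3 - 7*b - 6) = b^5 - 2*b^4 - 55*b^3 + 8*b^2 + 348*b + 288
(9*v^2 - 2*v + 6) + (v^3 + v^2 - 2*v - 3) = v^3 + 10*v^2 - 4*v + 3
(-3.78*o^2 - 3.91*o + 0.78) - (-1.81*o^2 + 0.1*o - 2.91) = -1.97*o^2 - 4.01*o + 3.69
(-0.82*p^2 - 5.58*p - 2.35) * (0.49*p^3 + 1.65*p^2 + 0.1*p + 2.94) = -0.4018*p^5 - 4.0872*p^4 - 10.4405*p^3 - 6.8463*p^2 - 16.6402*p - 6.909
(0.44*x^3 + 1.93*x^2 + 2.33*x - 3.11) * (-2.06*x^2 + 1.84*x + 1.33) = -0.9064*x^5 - 3.1662*x^4 - 0.6634*x^3 + 13.2607*x^2 - 2.6235*x - 4.1363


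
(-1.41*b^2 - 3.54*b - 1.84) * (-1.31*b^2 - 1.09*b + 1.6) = 1.8471*b^4 + 6.1743*b^3 + 4.013*b^2 - 3.6584*b - 2.944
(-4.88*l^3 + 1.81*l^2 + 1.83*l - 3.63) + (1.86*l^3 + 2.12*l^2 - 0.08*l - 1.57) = -3.02*l^3 + 3.93*l^2 + 1.75*l - 5.2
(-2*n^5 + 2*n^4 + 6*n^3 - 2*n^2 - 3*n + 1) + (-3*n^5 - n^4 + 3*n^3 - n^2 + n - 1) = -5*n^5 + n^4 + 9*n^3 - 3*n^2 - 2*n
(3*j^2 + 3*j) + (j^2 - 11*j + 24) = 4*j^2 - 8*j + 24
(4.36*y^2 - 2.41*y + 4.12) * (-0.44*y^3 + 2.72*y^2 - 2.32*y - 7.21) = -1.9184*y^5 + 12.9196*y^4 - 18.4832*y^3 - 14.638*y^2 + 7.8177*y - 29.7052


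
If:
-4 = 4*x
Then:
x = -1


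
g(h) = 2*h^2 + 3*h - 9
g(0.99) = -4.07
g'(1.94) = 10.76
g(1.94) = 4.35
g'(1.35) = 8.40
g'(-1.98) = -4.92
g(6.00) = 81.00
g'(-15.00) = -57.00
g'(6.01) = 27.04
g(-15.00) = 396.00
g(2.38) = 9.47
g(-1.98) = -7.10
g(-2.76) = -2.04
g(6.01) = 81.27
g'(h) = 4*h + 3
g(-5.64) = 37.70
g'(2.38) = 12.52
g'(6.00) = 27.00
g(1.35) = -1.30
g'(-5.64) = -19.56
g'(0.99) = 6.96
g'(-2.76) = -8.04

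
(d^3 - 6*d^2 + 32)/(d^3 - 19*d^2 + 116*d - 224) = (d^2 - 2*d - 8)/(d^2 - 15*d + 56)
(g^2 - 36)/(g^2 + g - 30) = (g - 6)/(g - 5)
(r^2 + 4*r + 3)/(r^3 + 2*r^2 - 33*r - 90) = (r + 1)/(r^2 - r - 30)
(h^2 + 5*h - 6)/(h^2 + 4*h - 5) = (h + 6)/(h + 5)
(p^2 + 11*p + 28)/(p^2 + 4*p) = (p + 7)/p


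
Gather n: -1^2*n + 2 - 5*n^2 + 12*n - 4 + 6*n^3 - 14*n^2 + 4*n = 6*n^3 - 19*n^2 + 15*n - 2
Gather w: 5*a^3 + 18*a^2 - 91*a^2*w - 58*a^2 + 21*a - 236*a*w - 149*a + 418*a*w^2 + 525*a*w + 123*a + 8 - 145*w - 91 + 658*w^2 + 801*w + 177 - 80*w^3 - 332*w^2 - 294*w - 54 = 5*a^3 - 40*a^2 - 5*a - 80*w^3 + w^2*(418*a + 326) + w*(-91*a^2 + 289*a + 362) + 40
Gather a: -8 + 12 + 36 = 40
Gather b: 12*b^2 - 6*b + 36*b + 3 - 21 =12*b^2 + 30*b - 18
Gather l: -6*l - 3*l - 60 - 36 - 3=-9*l - 99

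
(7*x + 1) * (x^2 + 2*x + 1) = 7*x^3 + 15*x^2 + 9*x + 1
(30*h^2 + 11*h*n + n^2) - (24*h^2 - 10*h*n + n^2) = 6*h^2 + 21*h*n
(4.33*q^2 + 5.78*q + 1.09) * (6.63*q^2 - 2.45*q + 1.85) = 28.7079*q^4 + 27.7129*q^3 + 1.0762*q^2 + 8.0225*q + 2.0165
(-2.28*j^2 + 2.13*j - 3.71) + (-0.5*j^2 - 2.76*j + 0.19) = -2.78*j^2 - 0.63*j - 3.52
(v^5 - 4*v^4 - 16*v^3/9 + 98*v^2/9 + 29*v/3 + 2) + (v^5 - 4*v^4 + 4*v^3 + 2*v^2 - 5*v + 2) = 2*v^5 - 8*v^4 + 20*v^3/9 + 116*v^2/9 + 14*v/3 + 4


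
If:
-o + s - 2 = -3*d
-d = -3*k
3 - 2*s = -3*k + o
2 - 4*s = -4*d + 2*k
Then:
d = 7/9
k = 7/27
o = 40/27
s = 31/27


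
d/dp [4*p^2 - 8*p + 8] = 8*p - 8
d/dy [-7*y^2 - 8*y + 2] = -14*y - 8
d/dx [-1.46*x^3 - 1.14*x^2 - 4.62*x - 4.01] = -4.38*x^2 - 2.28*x - 4.62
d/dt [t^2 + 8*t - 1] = 2*t + 8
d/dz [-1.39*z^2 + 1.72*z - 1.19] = 1.72 - 2.78*z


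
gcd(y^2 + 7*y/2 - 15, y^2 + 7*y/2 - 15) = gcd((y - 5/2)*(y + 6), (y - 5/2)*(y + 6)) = y^2 + 7*y/2 - 15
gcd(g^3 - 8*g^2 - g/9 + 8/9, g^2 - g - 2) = 1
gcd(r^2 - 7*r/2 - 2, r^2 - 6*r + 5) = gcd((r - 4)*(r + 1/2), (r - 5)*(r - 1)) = 1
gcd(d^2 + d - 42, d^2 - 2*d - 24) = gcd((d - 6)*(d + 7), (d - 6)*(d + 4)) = d - 6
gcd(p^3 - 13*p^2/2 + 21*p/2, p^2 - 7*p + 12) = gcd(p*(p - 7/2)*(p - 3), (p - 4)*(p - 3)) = p - 3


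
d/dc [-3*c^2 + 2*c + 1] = 2 - 6*c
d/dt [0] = 0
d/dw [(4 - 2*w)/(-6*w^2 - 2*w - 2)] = (3*w^2 + w - (w - 2)*(6*w + 1) + 1)/(3*w^2 + w + 1)^2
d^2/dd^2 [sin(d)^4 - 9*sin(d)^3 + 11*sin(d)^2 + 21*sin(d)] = -16*sin(d)^4 + 81*sin(d)^3 - 32*sin(d)^2 - 75*sin(d) + 22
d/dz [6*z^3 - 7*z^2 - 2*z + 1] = 18*z^2 - 14*z - 2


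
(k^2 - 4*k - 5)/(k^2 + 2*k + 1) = (k - 5)/(k + 1)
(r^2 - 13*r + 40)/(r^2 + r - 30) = (r - 8)/(r + 6)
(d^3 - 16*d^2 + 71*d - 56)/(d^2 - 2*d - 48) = (d^2 - 8*d + 7)/(d + 6)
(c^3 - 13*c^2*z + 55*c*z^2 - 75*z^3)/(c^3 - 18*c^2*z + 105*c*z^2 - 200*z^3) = (-c + 3*z)/(-c + 8*z)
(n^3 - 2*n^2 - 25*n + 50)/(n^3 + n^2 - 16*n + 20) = (n - 5)/(n - 2)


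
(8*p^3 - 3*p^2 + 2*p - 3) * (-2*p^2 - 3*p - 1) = -16*p^5 - 18*p^4 - 3*p^3 + 3*p^2 + 7*p + 3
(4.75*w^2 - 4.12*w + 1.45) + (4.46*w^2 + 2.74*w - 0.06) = 9.21*w^2 - 1.38*w + 1.39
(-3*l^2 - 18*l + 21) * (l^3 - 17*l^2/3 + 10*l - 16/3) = -3*l^5 - l^4 + 93*l^3 - 283*l^2 + 306*l - 112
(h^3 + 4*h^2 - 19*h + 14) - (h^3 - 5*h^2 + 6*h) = 9*h^2 - 25*h + 14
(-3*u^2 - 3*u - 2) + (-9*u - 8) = -3*u^2 - 12*u - 10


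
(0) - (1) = -1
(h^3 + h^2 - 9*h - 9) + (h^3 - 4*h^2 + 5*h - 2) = 2*h^3 - 3*h^2 - 4*h - 11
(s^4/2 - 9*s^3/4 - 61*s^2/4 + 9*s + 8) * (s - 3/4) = s^5/2 - 21*s^4/8 - 217*s^3/16 + 327*s^2/16 + 5*s/4 - 6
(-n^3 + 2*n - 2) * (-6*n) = 6*n^4 - 12*n^2 + 12*n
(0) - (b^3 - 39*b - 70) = -b^3 + 39*b + 70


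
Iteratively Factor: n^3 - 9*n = (n)*(n^2 - 9) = n*(n - 3)*(n + 3)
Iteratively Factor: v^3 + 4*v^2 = (v + 4)*(v^2) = v*(v + 4)*(v)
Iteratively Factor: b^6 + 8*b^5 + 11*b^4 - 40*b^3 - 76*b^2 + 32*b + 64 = (b + 2)*(b^5 + 6*b^4 - b^3 - 38*b^2 + 32) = (b - 1)*(b + 2)*(b^4 + 7*b^3 + 6*b^2 - 32*b - 32) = (b - 1)*(b + 1)*(b + 2)*(b^3 + 6*b^2 - 32) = (b - 2)*(b - 1)*(b + 1)*(b + 2)*(b^2 + 8*b + 16) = (b - 2)*(b - 1)*(b + 1)*(b + 2)*(b + 4)*(b + 4)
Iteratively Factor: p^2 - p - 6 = (p + 2)*(p - 3)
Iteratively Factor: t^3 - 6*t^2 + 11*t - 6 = (t - 1)*(t^2 - 5*t + 6) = (t - 3)*(t - 1)*(t - 2)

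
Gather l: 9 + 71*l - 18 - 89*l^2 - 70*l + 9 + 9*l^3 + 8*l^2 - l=9*l^3 - 81*l^2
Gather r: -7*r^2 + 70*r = -7*r^2 + 70*r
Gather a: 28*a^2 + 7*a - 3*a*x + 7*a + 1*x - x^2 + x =28*a^2 + a*(14 - 3*x) - x^2 + 2*x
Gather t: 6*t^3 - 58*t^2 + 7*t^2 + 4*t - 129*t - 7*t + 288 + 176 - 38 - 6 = 6*t^3 - 51*t^2 - 132*t + 420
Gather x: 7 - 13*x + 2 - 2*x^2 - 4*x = -2*x^2 - 17*x + 9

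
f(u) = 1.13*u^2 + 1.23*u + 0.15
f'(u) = 2.26*u + 1.23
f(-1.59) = 1.05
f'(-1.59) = -2.36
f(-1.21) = 0.32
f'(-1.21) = -1.50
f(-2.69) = 5.02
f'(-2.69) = -4.85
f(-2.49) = 4.09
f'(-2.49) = -4.40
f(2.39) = 9.54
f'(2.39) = 6.63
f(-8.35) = 68.67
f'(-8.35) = -17.64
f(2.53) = 10.49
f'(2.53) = 6.95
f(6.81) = 60.93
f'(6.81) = 16.62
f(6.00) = 48.21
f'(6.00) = 14.79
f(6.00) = 48.21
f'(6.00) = 14.79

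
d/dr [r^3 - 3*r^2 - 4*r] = 3*r^2 - 6*r - 4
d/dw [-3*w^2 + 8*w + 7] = 8 - 6*w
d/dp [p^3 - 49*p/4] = 3*p^2 - 49/4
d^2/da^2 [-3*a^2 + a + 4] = -6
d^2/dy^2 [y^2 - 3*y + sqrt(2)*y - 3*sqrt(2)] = 2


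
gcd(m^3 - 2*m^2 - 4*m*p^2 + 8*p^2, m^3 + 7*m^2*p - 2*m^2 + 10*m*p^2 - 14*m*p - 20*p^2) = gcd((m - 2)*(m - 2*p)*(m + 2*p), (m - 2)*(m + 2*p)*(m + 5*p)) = m^2 + 2*m*p - 2*m - 4*p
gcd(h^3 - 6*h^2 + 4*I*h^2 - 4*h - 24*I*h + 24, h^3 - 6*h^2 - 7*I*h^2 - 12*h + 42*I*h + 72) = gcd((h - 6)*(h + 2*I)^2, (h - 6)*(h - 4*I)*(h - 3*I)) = h - 6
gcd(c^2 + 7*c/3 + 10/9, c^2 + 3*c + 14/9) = c + 2/3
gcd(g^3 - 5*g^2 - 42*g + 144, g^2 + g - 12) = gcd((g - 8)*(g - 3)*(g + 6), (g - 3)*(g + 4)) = g - 3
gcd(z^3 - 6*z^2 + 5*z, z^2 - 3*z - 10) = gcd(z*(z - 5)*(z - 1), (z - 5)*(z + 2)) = z - 5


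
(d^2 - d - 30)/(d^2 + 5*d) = (d - 6)/d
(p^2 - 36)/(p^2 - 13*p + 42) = (p + 6)/(p - 7)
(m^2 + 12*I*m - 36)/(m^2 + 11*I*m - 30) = (m + 6*I)/(m + 5*I)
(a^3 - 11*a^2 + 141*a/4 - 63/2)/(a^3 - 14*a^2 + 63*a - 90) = (a^2 - 5*a + 21/4)/(a^2 - 8*a + 15)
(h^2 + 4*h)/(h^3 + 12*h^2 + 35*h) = (h + 4)/(h^2 + 12*h + 35)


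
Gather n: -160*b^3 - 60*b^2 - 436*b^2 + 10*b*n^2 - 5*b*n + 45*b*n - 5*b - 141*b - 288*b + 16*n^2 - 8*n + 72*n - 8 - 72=-160*b^3 - 496*b^2 - 434*b + n^2*(10*b + 16) + n*(40*b + 64) - 80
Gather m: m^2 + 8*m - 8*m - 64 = m^2 - 64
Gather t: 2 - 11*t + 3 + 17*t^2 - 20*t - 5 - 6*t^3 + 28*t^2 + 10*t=-6*t^3 + 45*t^2 - 21*t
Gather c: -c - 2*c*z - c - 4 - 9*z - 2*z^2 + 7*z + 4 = c*(-2*z - 2) - 2*z^2 - 2*z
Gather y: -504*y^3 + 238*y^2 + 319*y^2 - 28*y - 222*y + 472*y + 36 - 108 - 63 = -504*y^3 + 557*y^2 + 222*y - 135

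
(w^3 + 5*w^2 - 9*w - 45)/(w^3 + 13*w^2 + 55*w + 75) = (w - 3)/(w + 5)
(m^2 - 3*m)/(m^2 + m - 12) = m/(m + 4)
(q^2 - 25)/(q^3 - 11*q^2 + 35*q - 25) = (q + 5)/(q^2 - 6*q + 5)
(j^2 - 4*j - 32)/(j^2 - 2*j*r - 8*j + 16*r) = (-j - 4)/(-j + 2*r)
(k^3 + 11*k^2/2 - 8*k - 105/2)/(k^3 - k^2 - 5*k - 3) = (2*k^2 + 17*k + 35)/(2*(k^2 + 2*k + 1))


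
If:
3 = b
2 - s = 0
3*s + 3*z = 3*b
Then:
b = 3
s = 2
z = 1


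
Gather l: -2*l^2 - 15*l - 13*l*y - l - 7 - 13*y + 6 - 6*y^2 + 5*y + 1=-2*l^2 + l*(-13*y - 16) - 6*y^2 - 8*y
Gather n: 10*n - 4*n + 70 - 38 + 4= 6*n + 36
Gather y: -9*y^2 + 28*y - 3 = -9*y^2 + 28*y - 3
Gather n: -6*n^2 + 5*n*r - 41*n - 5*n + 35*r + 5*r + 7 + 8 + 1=-6*n^2 + n*(5*r - 46) + 40*r + 16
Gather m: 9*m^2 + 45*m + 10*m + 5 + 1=9*m^2 + 55*m + 6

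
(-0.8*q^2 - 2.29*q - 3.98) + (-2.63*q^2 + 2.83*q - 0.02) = -3.43*q^2 + 0.54*q - 4.0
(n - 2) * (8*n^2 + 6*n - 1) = 8*n^3 - 10*n^2 - 13*n + 2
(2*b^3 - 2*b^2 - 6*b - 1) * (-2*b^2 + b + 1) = -4*b^5 + 6*b^4 + 12*b^3 - 6*b^2 - 7*b - 1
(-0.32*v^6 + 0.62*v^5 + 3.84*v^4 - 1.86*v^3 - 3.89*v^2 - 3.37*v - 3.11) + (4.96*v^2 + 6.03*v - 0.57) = -0.32*v^6 + 0.62*v^5 + 3.84*v^4 - 1.86*v^3 + 1.07*v^2 + 2.66*v - 3.68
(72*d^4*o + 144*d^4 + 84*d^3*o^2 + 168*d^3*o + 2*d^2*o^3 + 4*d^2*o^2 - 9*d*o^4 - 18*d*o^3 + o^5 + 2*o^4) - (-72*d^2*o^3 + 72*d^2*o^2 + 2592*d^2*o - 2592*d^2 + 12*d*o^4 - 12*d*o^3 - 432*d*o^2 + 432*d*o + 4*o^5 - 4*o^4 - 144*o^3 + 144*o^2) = 72*d^4*o + 144*d^4 + 84*d^3*o^2 + 168*d^3*o + 74*d^2*o^3 - 68*d^2*o^2 - 2592*d^2*o + 2592*d^2 - 21*d*o^4 - 6*d*o^3 + 432*d*o^2 - 432*d*o - 3*o^5 + 6*o^4 + 144*o^3 - 144*o^2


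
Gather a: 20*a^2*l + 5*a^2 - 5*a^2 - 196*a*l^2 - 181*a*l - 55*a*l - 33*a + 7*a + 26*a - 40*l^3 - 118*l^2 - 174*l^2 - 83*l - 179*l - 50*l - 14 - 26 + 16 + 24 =20*a^2*l + a*(-196*l^2 - 236*l) - 40*l^3 - 292*l^2 - 312*l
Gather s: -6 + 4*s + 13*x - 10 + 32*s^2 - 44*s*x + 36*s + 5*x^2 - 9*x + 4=32*s^2 + s*(40 - 44*x) + 5*x^2 + 4*x - 12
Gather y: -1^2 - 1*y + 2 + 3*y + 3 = 2*y + 4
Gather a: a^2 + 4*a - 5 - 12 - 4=a^2 + 4*a - 21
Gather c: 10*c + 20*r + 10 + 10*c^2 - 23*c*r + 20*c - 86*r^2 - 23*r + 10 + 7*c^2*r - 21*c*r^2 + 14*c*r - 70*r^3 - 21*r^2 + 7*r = c^2*(7*r + 10) + c*(-21*r^2 - 9*r + 30) - 70*r^3 - 107*r^2 + 4*r + 20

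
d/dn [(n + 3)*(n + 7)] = 2*n + 10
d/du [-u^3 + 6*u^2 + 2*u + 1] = -3*u^2 + 12*u + 2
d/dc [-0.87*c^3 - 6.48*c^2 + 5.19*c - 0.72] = -2.61*c^2 - 12.96*c + 5.19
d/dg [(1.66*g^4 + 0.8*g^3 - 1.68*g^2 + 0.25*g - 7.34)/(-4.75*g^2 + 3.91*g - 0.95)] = (-15.77*g^5 + 15.6718*g^4 - 0.0519999999999996*g^3 - 7.6613*g^2 - 66.538*g + 28.4619)/(22.5625*g^4 - 37.145*g^3 + 24.3131*g^2 - 7.429*g + 0.9025)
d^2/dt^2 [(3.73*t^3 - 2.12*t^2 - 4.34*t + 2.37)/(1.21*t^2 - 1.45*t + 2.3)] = (-7.105427357601e-15*t^5 - 25.223998*t^3 - 18.418038*t^2 + 165.91053*t - 54.60297)/(1.771561*t^6 - 6.368835*t^5 + 17.734365*t^4 - 27.260725*t^3 + 33.70995*t^2 - 23.0115*t + 12.167)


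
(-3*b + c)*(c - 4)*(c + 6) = -3*b*c^2 - 6*b*c + 72*b + c^3 + 2*c^2 - 24*c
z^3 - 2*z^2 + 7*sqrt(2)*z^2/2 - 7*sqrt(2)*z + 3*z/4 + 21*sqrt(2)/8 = (z - 3/2)*(z - 1/2)*(z + 7*sqrt(2)/2)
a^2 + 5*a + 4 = (a + 1)*(a + 4)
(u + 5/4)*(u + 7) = u^2 + 33*u/4 + 35/4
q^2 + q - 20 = (q - 4)*(q + 5)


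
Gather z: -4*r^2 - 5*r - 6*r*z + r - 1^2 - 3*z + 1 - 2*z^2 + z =-4*r^2 - 4*r - 2*z^2 + z*(-6*r - 2)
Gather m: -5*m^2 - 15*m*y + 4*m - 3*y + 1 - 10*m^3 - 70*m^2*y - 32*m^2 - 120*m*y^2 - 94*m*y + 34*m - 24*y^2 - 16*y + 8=-10*m^3 + m^2*(-70*y - 37) + m*(-120*y^2 - 109*y + 38) - 24*y^2 - 19*y + 9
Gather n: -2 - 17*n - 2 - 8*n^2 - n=-8*n^2 - 18*n - 4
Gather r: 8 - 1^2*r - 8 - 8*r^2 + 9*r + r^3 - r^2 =r^3 - 9*r^2 + 8*r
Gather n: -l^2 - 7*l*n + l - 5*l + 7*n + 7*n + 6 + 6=-l^2 - 4*l + n*(14 - 7*l) + 12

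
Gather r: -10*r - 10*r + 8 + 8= 16 - 20*r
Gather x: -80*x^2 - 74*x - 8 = -80*x^2 - 74*x - 8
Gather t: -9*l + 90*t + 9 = -9*l + 90*t + 9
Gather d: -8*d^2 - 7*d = -8*d^2 - 7*d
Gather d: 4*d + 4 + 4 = 4*d + 8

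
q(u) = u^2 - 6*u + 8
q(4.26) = 0.59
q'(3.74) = 1.48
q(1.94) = 0.12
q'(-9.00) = -24.00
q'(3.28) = 0.56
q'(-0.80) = -7.60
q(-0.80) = 13.44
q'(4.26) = 2.52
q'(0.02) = -5.96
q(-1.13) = 16.06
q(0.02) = 7.88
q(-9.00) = 143.00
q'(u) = 2*u - 6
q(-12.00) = 224.00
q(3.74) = -0.45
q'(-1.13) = -8.26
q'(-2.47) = -10.94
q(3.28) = -0.92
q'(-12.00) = -30.00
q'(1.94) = -2.12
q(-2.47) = 28.92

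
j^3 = j^3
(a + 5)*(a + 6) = a^2 + 11*a + 30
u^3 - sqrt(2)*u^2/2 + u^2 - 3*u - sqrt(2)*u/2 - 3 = (u + 1)*(u - 3*sqrt(2)/2)*(u + sqrt(2))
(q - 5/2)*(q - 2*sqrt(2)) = q^2 - 2*sqrt(2)*q - 5*q/2 + 5*sqrt(2)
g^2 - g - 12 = (g - 4)*(g + 3)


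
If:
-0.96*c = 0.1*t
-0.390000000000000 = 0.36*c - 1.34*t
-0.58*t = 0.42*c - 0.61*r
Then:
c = -0.03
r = 0.25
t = 0.28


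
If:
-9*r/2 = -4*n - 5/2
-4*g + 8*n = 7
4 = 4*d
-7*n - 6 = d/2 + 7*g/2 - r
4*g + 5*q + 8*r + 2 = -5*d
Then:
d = 1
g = -813/472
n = 13/944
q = -549/590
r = 67/118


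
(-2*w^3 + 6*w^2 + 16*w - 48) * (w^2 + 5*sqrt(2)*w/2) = -2*w^5 - 5*sqrt(2)*w^4 + 6*w^4 + 16*w^3 + 15*sqrt(2)*w^3 - 48*w^2 + 40*sqrt(2)*w^2 - 120*sqrt(2)*w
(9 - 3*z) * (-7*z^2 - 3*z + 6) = 21*z^3 - 54*z^2 - 45*z + 54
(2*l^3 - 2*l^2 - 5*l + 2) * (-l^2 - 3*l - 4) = -2*l^5 - 4*l^4 + 3*l^3 + 21*l^2 + 14*l - 8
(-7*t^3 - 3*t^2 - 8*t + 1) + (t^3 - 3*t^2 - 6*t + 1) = -6*t^3 - 6*t^2 - 14*t + 2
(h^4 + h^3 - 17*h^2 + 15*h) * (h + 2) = h^5 + 3*h^4 - 15*h^3 - 19*h^2 + 30*h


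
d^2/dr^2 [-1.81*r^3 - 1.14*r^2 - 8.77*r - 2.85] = -10.86*r - 2.28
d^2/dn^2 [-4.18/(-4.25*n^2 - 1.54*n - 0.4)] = (-151.0025*n^2 - 54.7162*n + 4.18*(8.5*n + 1.54)*(17.0*n + 3.08) - 14.212)/(4.25*n^2 + 1.54*n + 0.4)^3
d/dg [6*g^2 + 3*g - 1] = 12*g + 3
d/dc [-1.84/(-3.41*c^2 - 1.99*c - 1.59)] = (-12.5488*c - 3.6616)/(3.41*c^2 + 1.99*c + 1.59)^2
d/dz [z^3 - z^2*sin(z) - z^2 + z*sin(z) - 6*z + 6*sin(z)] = -z^2*cos(z) + 3*z^2 - 2*z*sin(z) + z*cos(z) - 2*z + sin(z) + 6*cos(z) - 6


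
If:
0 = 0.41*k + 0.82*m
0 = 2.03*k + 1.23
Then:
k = -0.61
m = 0.30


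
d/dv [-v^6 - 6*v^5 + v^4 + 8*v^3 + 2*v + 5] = -6*v^5 - 30*v^4 + 4*v^3 + 24*v^2 + 2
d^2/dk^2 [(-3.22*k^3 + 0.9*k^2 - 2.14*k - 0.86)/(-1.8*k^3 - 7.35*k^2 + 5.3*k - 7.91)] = (-91.0332000000001*k^6 + 225.9144*k^5 - 398.36232*k^4 + 369.85976*k^3 - 632.1066*k^2 + 187.841472*k + 15.12444)/(5.832*k^9 + 71.442*k^8 + 240.2055*k^7 + 53.236575*k^6 - 79.3759499999999*k^5 + 1448.570025*k^4 - 1659.81356*k^3 + 2046.202305*k^2 - 994.83279*k + 494.913671)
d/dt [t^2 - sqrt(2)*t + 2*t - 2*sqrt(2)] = 2*t - sqrt(2) + 2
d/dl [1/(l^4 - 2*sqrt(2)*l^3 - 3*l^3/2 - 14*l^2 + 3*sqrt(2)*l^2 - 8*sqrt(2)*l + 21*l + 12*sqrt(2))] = 2*(-8*l^3 + 9*l^2 + 12*sqrt(2)*l^2 - 12*sqrt(2)*l + 56*l - 42 + 16*sqrt(2))/(2*l^4 - 4*sqrt(2)*l^3 - 3*l^3 - 28*l^2 + 6*sqrt(2)*l^2 - 16*sqrt(2)*l + 42*l + 24*sqrt(2))^2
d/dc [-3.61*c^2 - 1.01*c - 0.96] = -7.22*c - 1.01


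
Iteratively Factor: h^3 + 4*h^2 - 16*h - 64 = (h + 4)*(h^2 - 16) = (h + 4)^2*(h - 4)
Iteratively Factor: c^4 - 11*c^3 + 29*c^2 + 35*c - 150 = (c - 5)*(c^3 - 6*c^2 - c + 30) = (c - 5)*(c - 3)*(c^2 - 3*c - 10) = (c - 5)*(c - 3)*(c + 2)*(c - 5)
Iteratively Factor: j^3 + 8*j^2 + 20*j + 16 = (j + 2)*(j^2 + 6*j + 8) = (j + 2)^2*(j + 4)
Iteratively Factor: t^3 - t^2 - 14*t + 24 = (t - 3)*(t^2 + 2*t - 8) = (t - 3)*(t + 4)*(t - 2)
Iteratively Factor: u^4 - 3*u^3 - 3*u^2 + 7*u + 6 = (u + 1)*(u^3 - 4*u^2 + u + 6) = (u - 3)*(u + 1)*(u^2 - u - 2) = (u - 3)*(u + 1)^2*(u - 2)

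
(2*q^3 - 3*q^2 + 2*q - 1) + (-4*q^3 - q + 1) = -2*q^3 - 3*q^2 + q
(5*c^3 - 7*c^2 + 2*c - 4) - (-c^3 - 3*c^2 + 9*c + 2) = 6*c^3 - 4*c^2 - 7*c - 6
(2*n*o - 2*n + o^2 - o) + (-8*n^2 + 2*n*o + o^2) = -8*n^2 + 4*n*o - 2*n + 2*o^2 - o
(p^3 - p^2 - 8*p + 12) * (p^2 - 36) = p^5 - p^4 - 44*p^3 + 48*p^2 + 288*p - 432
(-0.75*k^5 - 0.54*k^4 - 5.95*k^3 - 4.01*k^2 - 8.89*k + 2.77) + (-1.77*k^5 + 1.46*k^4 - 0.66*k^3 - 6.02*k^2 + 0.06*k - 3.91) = -2.52*k^5 + 0.92*k^4 - 6.61*k^3 - 10.03*k^2 - 8.83*k - 1.14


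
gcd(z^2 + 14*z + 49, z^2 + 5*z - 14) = z + 7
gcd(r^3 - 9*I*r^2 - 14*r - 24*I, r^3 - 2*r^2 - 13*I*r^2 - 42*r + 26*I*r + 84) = r - 6*I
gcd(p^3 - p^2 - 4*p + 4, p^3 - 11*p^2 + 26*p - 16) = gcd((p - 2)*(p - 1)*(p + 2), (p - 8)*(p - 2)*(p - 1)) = p^2 - 3*p + 2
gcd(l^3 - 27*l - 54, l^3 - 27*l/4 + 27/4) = l + 3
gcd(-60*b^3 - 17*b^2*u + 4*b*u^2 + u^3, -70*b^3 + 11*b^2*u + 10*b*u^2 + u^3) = 5*b + u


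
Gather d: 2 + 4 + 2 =8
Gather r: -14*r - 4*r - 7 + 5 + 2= -18*r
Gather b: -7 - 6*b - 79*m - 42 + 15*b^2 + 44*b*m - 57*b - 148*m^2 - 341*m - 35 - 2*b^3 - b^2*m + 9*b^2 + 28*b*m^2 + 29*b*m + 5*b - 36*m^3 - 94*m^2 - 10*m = -2*b^3 + b^2*(24 - m) + b*(28*m^2 + 73*m - 58) - 36*m^3 - 242*m^2 - 430*m - 84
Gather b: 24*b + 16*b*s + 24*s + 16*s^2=b*(16*s + 24) + 16*s^2 + 24*s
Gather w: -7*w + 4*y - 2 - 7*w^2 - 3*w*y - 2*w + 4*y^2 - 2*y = -7*w^2 + w*(-3*y - 9) + 4*y^2 + 2*y - 2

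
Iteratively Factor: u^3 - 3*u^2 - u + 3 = (u + 1)*(u^2 - 4*u + 3) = (u - 3)*(u + 1)*(u - 1)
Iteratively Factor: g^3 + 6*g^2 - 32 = (g + 4)*(g^2 + 2*g - 8) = (g + 4)^2*(g - 2)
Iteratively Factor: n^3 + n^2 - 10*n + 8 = (n - 2)*(n^2 + 3*n - 4) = (n - 2)*(n + 4)*(n - 1)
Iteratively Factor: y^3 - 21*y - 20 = (y + 4)*(y^2 - 4*y - 5) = (y + 1)*(y + 4)*(y - 5)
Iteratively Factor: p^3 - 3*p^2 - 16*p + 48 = (p + 4)*(p^2 - 7*p + 12) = (p - 4)*(p + 4)*(p - 3)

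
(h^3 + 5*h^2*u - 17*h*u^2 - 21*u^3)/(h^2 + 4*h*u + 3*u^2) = (h^2 + 4*h*u - 21*u^2)/(h + 3*u)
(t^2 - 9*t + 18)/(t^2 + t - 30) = (t^2 - 9*t + 18)/(t^2 + t - 30)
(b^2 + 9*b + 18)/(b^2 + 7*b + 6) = (b + 3)/(b + 1)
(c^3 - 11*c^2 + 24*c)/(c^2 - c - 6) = c*(c - 8)/(c + 2)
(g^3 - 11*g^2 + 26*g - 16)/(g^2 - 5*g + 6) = (g^2 - 9*g + 8)/(g - 3)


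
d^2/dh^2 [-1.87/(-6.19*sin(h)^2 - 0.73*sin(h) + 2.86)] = (-286.604428*sin(h)^4 - 25.349907*sin(h)^3 + 296.488687*sin(h)^2 + 46.795628*sin(h) + 68.203762)/(6.19*sin(h)^2 + 0.73*sin(h) - 2.86)^3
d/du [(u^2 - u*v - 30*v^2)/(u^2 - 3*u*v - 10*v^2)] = 2*v*(-u^2 + 20*u*v - 40*v^2)/(u^4 - 6*u^3*v - 11*u^2*v^2 + 60*u*v^3 + 100*v^4)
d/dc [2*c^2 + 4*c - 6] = 4*c + 4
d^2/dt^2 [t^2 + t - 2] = 2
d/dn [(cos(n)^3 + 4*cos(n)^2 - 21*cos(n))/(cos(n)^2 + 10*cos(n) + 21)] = (sin(n)^2 - 6*cos(n) + 8)*sin(n)/(cos(n) + 3)^2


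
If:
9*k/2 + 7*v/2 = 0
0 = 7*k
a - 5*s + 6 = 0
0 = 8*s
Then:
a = -6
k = 0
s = 0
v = 0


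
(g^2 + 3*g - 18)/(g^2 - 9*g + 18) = (g + 6)/(g - 6)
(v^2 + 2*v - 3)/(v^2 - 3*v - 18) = (v - 1)/(v - 6)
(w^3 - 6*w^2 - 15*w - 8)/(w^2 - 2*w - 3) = (w^2 - 7*w - 8)/(w - 3)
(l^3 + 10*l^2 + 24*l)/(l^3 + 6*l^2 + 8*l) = (l + 6)/(l + 2)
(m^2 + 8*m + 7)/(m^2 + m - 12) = (m^2 + 8*m + 7)/(m^2 + m - 12)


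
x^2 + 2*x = x*(x + 2)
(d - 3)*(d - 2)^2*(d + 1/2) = d^4 - 13*d^3/2 + 25*d^2/2 - 4*d - 6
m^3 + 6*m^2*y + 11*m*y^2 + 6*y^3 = (m + y)*(m + 2*y)*(m + 3*y)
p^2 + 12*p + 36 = (p + 6)^2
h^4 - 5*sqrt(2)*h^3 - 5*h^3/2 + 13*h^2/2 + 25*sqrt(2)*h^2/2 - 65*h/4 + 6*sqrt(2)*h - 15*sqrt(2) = (h - 5/2)*(h - 4*sqrt(2))*(h - 3*sqrt(2)/2)*(h + sqrt(2)/2)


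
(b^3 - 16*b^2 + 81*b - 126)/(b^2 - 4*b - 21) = (b^2 - 9*b + 18)/(b + 3)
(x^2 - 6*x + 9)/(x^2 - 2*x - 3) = (x - 3)/(x + 1)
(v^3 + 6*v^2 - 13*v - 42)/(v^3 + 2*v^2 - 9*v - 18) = (v + 7)/(v + 3)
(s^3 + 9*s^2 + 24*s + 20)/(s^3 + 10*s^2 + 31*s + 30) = (s + 2)/(s + 3)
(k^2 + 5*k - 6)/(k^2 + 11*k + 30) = (k - 1)/(k + 5)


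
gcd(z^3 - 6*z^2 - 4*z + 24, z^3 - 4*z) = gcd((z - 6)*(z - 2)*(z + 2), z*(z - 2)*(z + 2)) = z^2 - 4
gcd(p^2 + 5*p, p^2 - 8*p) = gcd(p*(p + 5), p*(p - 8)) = p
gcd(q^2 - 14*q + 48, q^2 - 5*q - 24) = q - 8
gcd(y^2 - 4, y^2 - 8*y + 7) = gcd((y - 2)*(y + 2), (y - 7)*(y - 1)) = 1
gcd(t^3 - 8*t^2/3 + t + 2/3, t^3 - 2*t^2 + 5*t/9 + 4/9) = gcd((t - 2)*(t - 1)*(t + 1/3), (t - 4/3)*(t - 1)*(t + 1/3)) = t^2 - 2*t/3 - 1/3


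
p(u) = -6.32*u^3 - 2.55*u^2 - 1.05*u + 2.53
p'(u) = -18.96*u^2 - 5.1*u - 1.05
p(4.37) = -578.18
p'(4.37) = -385.41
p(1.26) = -15.48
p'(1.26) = -37.58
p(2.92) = -179.63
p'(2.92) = -177.60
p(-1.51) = 20.06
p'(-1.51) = -36.58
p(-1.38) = 15.73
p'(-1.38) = -30.12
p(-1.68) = 27.06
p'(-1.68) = -45.99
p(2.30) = -90.27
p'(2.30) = -113.08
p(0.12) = 2.36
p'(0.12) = -1.94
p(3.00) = -194.21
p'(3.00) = -186.99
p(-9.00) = 4412.71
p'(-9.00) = -1490.91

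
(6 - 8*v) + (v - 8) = -7*v - 2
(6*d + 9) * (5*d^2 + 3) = 30*d^3 + 45*d^2 + 18*d + 27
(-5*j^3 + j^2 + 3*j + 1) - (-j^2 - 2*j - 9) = -5*j^3 + 2*j^2 + 5*j + 10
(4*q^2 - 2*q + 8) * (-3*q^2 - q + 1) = -12*q^4 + 2*q^3 - 18*q^2 - 10*q + 8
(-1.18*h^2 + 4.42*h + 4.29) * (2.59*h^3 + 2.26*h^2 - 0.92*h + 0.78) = -3.0562*h^5 + 8.781*h^4 + 22.1859*h^3 + 4.7086*h^2 - 0.4992*h + 3.3462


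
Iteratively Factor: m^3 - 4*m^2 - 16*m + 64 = (m - 4)*(m^2 - 16) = (m - 4)*(m + 4)*(m - 4)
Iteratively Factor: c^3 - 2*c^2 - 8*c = (c + 2)*(c^2 - 4*c) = (c - 4)*(c + 2)*(c)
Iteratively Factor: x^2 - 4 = (x - 2)*(x + 2)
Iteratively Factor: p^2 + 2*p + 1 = (p + 1)*(p + 1)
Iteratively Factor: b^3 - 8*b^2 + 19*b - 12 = (b - 3)*(b^2 - 5*b + 4) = (b - 3)*(b - 1)*(b - 4)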